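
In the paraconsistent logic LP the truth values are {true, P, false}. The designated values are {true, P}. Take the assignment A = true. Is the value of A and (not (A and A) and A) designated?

No

A and A = true and true = true
not (A and A) = not true = false
not (A and A) and A = false and true = false
A and (not (A and A) and A) = true and false = false
false ∉ {true, P}.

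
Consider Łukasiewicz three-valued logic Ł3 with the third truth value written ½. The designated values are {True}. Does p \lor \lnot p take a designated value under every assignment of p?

No

Countermodel: p=½ gives ½, which is not designated.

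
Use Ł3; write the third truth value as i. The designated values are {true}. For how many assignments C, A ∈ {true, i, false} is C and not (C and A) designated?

Designated under: (C=true, A=false).

1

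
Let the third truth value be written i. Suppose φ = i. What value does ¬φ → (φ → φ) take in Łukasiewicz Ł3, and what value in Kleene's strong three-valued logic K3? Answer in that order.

True; i

In Łukasiewicz Ł3: ¬φ = ¬i = i
φ → φ = i → i = True  [min(1, 1−½+½)]
¬φ → (φ → φ) = i → True = True
In Kleene's strong three-valued logic K3: ¬φ = ¬i = i
φ → φ = i → i = i  [¬i ∨ i]
¬φ → (φ → φ) = i → i = i
They differ because Łukasiewicz Ł3 and Kleene's strong three-valued logic K3 treat i differently under implication.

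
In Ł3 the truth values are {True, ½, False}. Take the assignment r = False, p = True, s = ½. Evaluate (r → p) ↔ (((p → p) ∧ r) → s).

True

r → p = False → True = True
p → p = True → True = True
(p → p) ∧ r = True ∧ False = False
((p → p) ∧ r) → s = False → ½ = True  [min(1, 1−0+½)]
(r → p) ↔ (((p → p) ∧ r) → s) = True ↔ True = True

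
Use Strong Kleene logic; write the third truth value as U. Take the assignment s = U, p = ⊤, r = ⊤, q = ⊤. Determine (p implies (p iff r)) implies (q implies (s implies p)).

p iff r = ⊤ iff ⊤ = ⊤
p implies (p iff r) = ⊤ implies ⊤ = ⊤
s implies p = U implies ⊤ = ⊤
q implies (s implies p) = ⊤ implies ⊤ = ⊤
(p implies (p iff r)) implies (q implies (s implies p)) = ⊤ implies ⊤ = ⊤

⊤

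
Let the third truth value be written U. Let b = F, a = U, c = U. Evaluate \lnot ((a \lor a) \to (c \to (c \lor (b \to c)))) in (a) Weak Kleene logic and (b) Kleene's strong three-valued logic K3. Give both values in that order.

U; F

In Weak Kleene logic: a \lor a = U \lor U = U
b \to c = F \to U = U
c \lor (b \to c) = U \lor U = U
c \to (c \lor (b \to c)) = U \to U = U
(a \lor a) \to (c \to (c \lor (b \to c))) = U \to U = U
\lnot ((a \lor a) \to (c \to (c \lor (b \to c)))) = \lnot U = U
In Kleene's strong three-valued logic K3: a \lor a = U \lor U = U
b \to c = F \to U = T  [\lnot F \lor U]
c \lor (b \to c) = U \lor T = T
c \to (c \lor (b \to c)) = U \to T = T
(a \lor a) \to (c \to (c \lor (b \to c))) = U \to T = T
\lnot ((a \lor a) \to (c \to (c \lor (b \to c)))) = \lnot T = F
They differ because Weak Kleene logic and Kleene's strong three-valued logic K3 treat U differently under the binary connectives.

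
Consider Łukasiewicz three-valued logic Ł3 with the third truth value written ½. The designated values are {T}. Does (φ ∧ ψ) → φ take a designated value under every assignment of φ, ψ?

Every assignment of φ, ψ over {T, ½, F} gives a value in {T}.
In particular, with φ=½, ψ=½: (φ ∧ ψ) → φ = T.

Yes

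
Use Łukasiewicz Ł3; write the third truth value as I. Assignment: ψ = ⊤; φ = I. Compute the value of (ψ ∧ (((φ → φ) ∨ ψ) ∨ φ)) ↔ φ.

I

φ → φ = I → I = ⊤  [min(1, 1−½+½)]
(φ → φ) ∨ ψ = ⊤ ∨ ⊤ = ⊤
((φ → φ) ∨ ψ) ∨ φ = ⊤ ∨ I = ⊤
ψ ∧ (((φ → φ) ∨ ψ) ∨ φ) = ⊤ ∧ ⊤ = ⊤
(ψ ∧ (((φ → φ) ∨ ψ) ∨ φ)) ↔ φ = ⊤ ↔ I = I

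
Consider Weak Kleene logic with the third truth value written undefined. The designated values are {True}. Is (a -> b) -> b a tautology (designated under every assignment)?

Countermodel: a=True, b=undefined gives undefined, which is not designated.

No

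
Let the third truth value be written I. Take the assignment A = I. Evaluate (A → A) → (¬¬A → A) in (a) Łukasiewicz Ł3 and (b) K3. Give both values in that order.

⊤; I

In Łukasiewicz Ł3: A → A = I → I = ⊤  [min(1, 1−½+½)]
¬A = ¬I = I
¬¬A = ¬I = I
¬¬A → A = I → I = ⊤
(A → A) → (¬¬A → A) = ⊤ → ⊤ = ⊤
In K3: A → A = I → I = I
¬A = ¬I = I
¬¬A = ¬I = I
¬¬A → A = I → I = I
(A → A) → (¬¬A → A) = I → I = I
They differ because Łukasiewicz Ł3 and K3 treat I differently under implication.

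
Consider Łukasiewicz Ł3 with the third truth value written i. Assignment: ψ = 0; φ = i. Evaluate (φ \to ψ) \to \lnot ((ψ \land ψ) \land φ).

1

φ \to ψ = i \to 0 = i  [min(1, 1−½+0)]
ψ \land ψ = 0 \land 0 = 0
(ψ \land ψ) \land φ = 0 \land i = 0
\lnot ((ψ \land ψ) \land φ) = \lnot 0 = 1
(φ \to ψ) \to \lnot ((ψ \land ψ) \land φ) = i \to 1 = 1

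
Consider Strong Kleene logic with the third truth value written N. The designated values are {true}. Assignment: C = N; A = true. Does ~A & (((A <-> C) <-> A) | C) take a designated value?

No

~A = ~true = false
A <-> C = true <-> N = N
(A <-> C) <-> A = N <-> true = N
((A <-> C) <-> A) | C = N | N = N
~A & (((A <-> C) <-> A) | C) = false & N = false
false ∉ {true}.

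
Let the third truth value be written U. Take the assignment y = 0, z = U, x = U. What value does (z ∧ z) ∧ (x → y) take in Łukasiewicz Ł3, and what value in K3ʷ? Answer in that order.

U; U

In Łukasiewicz Ł3: z ∧ z = U ∧ U = U
x → y = U → 0 = U  [min(1, 1−½+0)]
(z ∧ z) ∧ (x → y) = U ∧ U = U
In K3ʷ: z ∧ z = U ∧ U = U
x → y = U → 0 = U
(z ∧ z) ∧ (x → y) = U ∧ U = U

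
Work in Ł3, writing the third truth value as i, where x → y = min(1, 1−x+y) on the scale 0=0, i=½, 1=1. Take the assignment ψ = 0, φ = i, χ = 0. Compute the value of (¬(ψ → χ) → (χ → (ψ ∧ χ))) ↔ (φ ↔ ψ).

ψ → χ = 0 → 0 = 1
¬(ψ → χ) = ¬1 = 0
ψ ∧ χ = 0 ∧ 0 = 0
χ → (ψ ∧ χ) = 0 → 0 = 1
¬(ψ → χ) → (χ → (ψ ∧ χ)) = 0 → 1 = 1
φ ↔ ψ = i ↔ 0 = i  [1 − |½−0|]
(¬(ψ → χ) → (χ → (ψ ∧ χ))) ↔ (φ ↔ ψ) = 1 ↔ i = i

i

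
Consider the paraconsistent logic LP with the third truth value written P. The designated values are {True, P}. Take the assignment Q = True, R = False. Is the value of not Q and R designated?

not Q = not True = False
not Q and R = False and False = False
False ∉ {True, P}.

No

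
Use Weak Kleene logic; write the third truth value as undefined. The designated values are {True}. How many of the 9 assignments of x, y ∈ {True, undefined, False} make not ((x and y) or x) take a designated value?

2

Designated under: (x=False, y=True); (x=False, y=False).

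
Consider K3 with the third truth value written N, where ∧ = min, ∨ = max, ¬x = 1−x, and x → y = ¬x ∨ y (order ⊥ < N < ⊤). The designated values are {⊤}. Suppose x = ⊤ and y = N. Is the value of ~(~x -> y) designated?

~x = ~⊤ = ⊥
~x -> y = ⊥ -> N = ⊤  [~⊥ | N]
~(~x -> y) = ~⊤ = ⊥
⊥ ∉ {⊤}.

No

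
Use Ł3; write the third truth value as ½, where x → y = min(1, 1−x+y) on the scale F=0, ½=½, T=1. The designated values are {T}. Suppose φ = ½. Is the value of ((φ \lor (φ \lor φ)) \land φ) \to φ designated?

Yes

φ \lor φ = ½ \lor ½ = ½
φ \lor (φ \lor φ) = ½ \lor ½ = ½
(φ \lor (φ \lor φ)) \land φ = ½ \land ½ = ½
((φ \lor (φ \lor φ)) \land φ) \to φ = ½ \to ½ = T
T ∈ {T}.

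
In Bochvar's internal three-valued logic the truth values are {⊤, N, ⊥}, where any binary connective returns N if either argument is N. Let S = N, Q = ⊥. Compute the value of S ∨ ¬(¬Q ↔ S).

N

¬Q = ¬⊥ = ⊤
¬Q ↔ S = ⊤ ↔ N = N
¬(¬Q ↔ S) = ¬N = N
S ∨ ¬(¬Q ↔ S) = N ∨ N = N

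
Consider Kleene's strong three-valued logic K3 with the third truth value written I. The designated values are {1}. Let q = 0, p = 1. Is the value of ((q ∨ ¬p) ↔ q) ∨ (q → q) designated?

¬p = ¬1 = 0
q ∨ ¬p = 0 ∨ 0 = 0
(q ∨ ¬p) ↔ q = 0 ↔ 0 = 1
q → q = 0 → 0 = 1
((q ∨ ¬p) ↔ q) ∨ (q → q) = 1 ∨ 1 = 1
1 ∈ {1}.

Yes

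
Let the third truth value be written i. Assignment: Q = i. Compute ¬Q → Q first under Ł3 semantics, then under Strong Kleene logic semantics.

In Ł3: ¬Q = ¬i = i
¬Q → Q = i → i = true  [min(1, 1−½+½)]
In Strong Kleene logic: ¬Q = ¬i = i
¬Q → Q = i → i = i
They differ because Ł3 and Strong Kleene logic treat i differently under implication.

true; i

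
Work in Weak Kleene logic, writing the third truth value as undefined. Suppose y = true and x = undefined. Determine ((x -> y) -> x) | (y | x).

undefined

x -> y = undefined -> true = undefined  [any arg is the third value ⇒ result is the third value]
(x -> y) -> x = undefined -> undefined = undefined
y | x = true | undefined = undefined
((x -> y) -> x) | (y | x) = undefined | undefined = undefined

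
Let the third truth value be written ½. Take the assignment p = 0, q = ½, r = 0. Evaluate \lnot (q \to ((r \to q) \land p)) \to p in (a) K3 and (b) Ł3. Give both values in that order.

In K3: r \to q = 0 \to ½ = 1  [\lnot 0 \lor ½]
(r \to q) \land p = 1 \land 0 = 0
q \to ((r \to q) \land p) = ½ \to 0 = ½
\lnot (q \to ((r \to q) \land p)) = \lnot ½ = ½
\lnot (q \to ((r \to q) \land p)) \to p = ½ \to 0 = ½
In Ł3: r \to q = 0 \to ½ = 1  [min(1, 1−0+½)]
(r \to q) \land p = 1 \land 0 = 0
q \to ((r \to q) \land p) = ½ \to 0 = ½
\lnot (q \to ((r \to q) \land p)) = \lnot ½ = ½
\lnot (q \to ((r \to q) \land p)) \to p = ½ \to 0 = ½

½; ½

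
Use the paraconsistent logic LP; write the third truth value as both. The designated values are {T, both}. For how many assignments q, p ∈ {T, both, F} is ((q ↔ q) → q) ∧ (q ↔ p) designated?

5

Of the 9 assignments, 5 give a value in {T, both}.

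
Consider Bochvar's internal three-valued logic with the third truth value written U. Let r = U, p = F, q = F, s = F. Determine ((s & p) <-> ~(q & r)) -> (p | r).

s & p = F & F = F
q & r = F & U = U
~(q & r) = ~U = U
(s & p) <-> ~(q & r) = F <-> U = U
p | r = F | U = U
((s & p) <-> ~(q & r)) -> (p | r) = U -> U = U

U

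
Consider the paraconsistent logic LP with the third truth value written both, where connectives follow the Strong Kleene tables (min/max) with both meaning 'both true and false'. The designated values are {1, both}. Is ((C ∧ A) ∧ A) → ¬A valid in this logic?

No

Countermodel: C=1, A=1 gives 0, which is not designated.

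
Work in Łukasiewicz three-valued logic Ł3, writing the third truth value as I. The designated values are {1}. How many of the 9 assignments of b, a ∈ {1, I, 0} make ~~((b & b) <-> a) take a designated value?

3

Designated under: (b=1, a=1); (b=I, a=I); (b=0, a=0).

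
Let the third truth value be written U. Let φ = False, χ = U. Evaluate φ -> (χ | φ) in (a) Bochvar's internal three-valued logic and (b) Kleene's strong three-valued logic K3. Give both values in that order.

In Bochvar's internal three-valued logic: χ | φ = U | False = U
φ -> (χ | φ) = False -> U = U  [any arg is the third value ⇒ result is the third value]
In Kleene's strong three-valued logic K3: χ | φ = U | False = U
φ -> (χ | φ) = False -> U = True  [~False | U]
They differ because Bochvar's internal three-valued logic and Kleene's strong three-valued logic K3 treat U differently under the binary connectives.

U; True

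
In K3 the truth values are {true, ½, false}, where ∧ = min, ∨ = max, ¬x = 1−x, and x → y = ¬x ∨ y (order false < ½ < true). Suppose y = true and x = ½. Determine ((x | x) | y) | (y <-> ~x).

true

x | x = ½ | ½ = ½
(x | x) | y = ½ | true = true
~x = ~½ = ½
y <-> ~x = true <-> ½ = ½
((x | x) | y) | (y <-> ~x) = true | ½ = true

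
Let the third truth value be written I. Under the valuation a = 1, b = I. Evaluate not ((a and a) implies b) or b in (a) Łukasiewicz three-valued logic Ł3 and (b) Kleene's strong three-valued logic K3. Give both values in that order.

I; I

In Łukasiewicz three-valued logic Ł3: a and a = 1 and 1 = 1
(a and a) implies b = 1 implies I = I
not ((a and a) implies b) = not I = I
not ((a and a) implies b) or b = I or I = I
In Kleene's strong three-valued logic K3: a and a = 1 and 1 = 1
(a and a) implies b = 1 implies I = I
not ((a and a) implies b) = not I = I
not ((a and a) implies b) or b = I or I = I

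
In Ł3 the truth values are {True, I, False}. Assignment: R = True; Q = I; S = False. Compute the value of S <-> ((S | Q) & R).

S | Q = False | I = I
(S | Q) & R = I & True = I
S <-> ((S | Q) & R) = False <-> I = I

I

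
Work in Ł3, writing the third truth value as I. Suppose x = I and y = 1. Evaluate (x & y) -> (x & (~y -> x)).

x & y = I & 1 = I
~y = ~1 = 0
~y -> x = 0 -> I = 1  [min(1, 1−0+½)]
x & (~y -> x) = I & 1 = I
(x & y) -> (x & (~y -> x)) = I -> I = 1

1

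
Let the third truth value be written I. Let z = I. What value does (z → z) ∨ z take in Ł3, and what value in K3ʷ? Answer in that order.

T; I

In Ł3: z → z = I → I = T  [min(1, 1−½+½)]
(z → z) ∨ z = T ∨ I = T
In K3ʷ: z → z = I → I = I  [any arg is the third value ⇒ result is the third value]
(z → z) ∨ z = I ∨ I = I
They differ because Ł3 and K3ʷ treat I differently under the binary connectives.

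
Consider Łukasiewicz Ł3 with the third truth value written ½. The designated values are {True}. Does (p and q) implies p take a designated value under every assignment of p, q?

Yes

Every assignment of p, q over {True, ½, False} gives a value in {True}.
In particular, with p=½, q=½: (p and q) implies p = True.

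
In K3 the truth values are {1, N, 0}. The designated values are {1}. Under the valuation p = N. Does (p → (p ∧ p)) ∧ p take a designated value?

No

p ∧ p = N ∧ N = N
p → (p ∧ p) = N → N = N  [¬N ∨ N]
(p → (p ∧ p)) ∧ p = N ∧ N = N
N ∉ {1}.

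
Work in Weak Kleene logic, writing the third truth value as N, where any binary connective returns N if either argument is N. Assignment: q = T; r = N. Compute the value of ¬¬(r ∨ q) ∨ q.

N

r ∨ q = N ∨ T = N
¬(r ∨ q) = ¬N = N
¬¬(r ∨ q) = ¬N = N
¬¬(r ∨ q) ∨ q = N ∨ T = N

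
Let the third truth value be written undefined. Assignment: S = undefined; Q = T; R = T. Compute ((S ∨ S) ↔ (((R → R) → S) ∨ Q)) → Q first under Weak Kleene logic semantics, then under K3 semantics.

undefined; T

In Weak Kleene logic: S ∨ S = undefined ∨ undefined = undefined
R → R = T → T = T
(R → R) → S = T → undefined = undefined
((R → R) → S) ∨ Q = undefined ∨ T = undefined
(S ∨ S) ↔ (((R → R) → S) ∨ Q) = undefined ↔ undefined = undefined
((S ∨ S) ↔ (((R → R) → S) ∨ Q)) → Q = undefined → T = undefined
In K3: S ∨ S = undefined ∨ undefined = undefined
R → R = T → T = T
(R → R) → S = T → undefined = undefined  [¬T ∨ undefined]
((R → R) → S) ∨ Q = undefined ∨ T = T
(S ∨ S) ↔ (((R → R) → S) ∨ Q) = undefined ↔ T = undefined
((S ∨ S) ↔ (((R → R) → S) ∨ Q)) → Q = undefined → T = T
They differ because Weak Kleene logic and K3 treat undefined differently under the binary connectives.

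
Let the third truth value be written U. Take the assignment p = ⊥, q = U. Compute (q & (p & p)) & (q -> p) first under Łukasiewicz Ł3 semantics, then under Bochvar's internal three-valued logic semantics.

⊥; U

In Łukasiewicz Ł3: p & p = ⊥ & ⊥ = ⊥
q & (p & p) = U & ⊥ = ⊥
q -> p = U -> ⊥ = U  [min(1, 1−½+0)]
(q & (p & p)) & (q -> p) = ⊥ & U = ⊥
In Bochvar's internal three-valued logic: p & p = ⊥ & ⊥ = ⊥
q & (p & p) = U & ⊥ = U
q -> p = U -> ⊥ = U  [any arg is the third value ⇒ result is the third value]
(q & (p & p)) & (q -> p) = U & U = U
They differ because Łukasiewicz Ł3 and Bochvar's internal three-valued logic treat U differently under the binary connectives.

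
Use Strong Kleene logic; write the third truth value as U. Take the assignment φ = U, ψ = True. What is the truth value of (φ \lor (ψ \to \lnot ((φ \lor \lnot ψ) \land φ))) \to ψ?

\lnot ψ = \lnot True = False
φ \lor \lnot ψ = U \lor False = U
(φ \lor \lnot ψ) \land φ = U \land U = U
\lnot ((φ \lor \lnot ψ) \land φ) = \lnot U = U
ψ \to \lnot ((φ \lor \lnot ψ) \land φ) = True \to U = U  [\lnot True \lor U]
φ \lor (ψ \to \lnot ((φ \lor \lnot ψ) \land φ)) = U \lor U = U
(φ \lor (ψ \to \lnot ((φ \lor \lnot ψ) \land φ))) \to ψ = U \to True = True

True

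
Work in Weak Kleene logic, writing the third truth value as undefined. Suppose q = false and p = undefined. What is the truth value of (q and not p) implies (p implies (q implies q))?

undefined

not p = not undefined = undefined
q and not p = false and undefined = undefined
q implies q = false implies false = true
p implies (q implies q) = undefined implies true = undefined
(q and not p) implies (p implies (q implies q)) = undefined implies undefined = undefined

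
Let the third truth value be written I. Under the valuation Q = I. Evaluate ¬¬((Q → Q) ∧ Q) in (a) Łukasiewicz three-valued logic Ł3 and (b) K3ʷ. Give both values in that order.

I; I

In Łukasiewicz three-valued logic Ł3: Q → Q = I → I = 1  [min(1, 1−½+½)]
(Q → Q) ∧ Q = 1 ∧ I = I
¬((Q → Q) ∧ Q) = ¬I = I
¬¬((Q → Q) ∧ Q) = ¬I = I
In K3ʷ: Q → Q = I → I = I  [any arg is the third value ⇒ result is the third value]
(Q → Q) ∧ Q = I ∧ I = I
¬((Q → Q) ∧ Q) = ¬I = I
¬¬((Q → Q) ∧ Q) = ¬I = I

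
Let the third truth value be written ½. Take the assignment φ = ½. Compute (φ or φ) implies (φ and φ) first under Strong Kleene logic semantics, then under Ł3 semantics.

½; True

In Strong Kleene logic: φ or φ = ½ or ½ = ½
φ and φ = ½ and ½ = ½
(φ or φ) implies (φ and φ) = ½ implies ½ = ½  [not ½ or ½]
In Ł3: φ or φ = ½ or ½ = ½
φ and φ = ½ and ½ = ½
(φ or φ) implies (φ and φ) = ½ implies ½ = True  [min(1, 1−½+½)]
They differ because Strong Kleene logic and Ł3 treat ½ differently under implication.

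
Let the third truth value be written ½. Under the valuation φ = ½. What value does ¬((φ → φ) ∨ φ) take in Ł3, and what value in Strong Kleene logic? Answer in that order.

F; ½

In Ł3: φ → φ = ½ → ½ = T  [min(1, 1−½+½)]
(φ → φ) ∨ φ = T ∨ ½ = T
¬((φ → φ) ∨ φ) = ¬T = F
In Strong Kleene logic: φ → φ = ½ → ½ = ½  [¬½ ∨ ½]
(φ → φ) ∨ φ = ½ ∨ ½ = ½
¬((φ → φ) ∨ φ) = ¬½ = ½
They differ because Ł3 and Strong Kleene logic treat ½ differently under implication.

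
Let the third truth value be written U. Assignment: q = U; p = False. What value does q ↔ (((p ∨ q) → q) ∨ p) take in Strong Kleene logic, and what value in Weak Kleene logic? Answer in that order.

In Strong Kleene logic: p ∨ q = False ∨ U = U
(p ∨ q) → q = U → U = U
((p ∨ q) → q) ∨ p = U ∨ False = U
q ↔ (((p ∨ q) → q) ∨ p) = U ↔ U = U
In Weak Kleene logic: p ∨ q = False ∨ U = U
(p ∨ q) → q = U → U = U  [any arg is the third value ⇒ result is the third value]
((p ∨ q) → q) ∨ p = U ∨ False = U
q ↔ (((p ∨ q) → q) ∨ p) = U ↔ U = U

U; U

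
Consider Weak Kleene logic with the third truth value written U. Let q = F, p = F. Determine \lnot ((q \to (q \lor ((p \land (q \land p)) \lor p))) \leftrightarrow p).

q \land p = F \land F = F
p \land (q \land p) = F \land F = F
(p \land (q \land p)) \lor p = F \lor F = F
q \lor ((p \land (q \land p)) \lor p) = F \lor F = F
q \to (q \lor ((p \land (q \land p)) \lor p)) = F \to F = T
(q \to (q \lor ((p \land (q \land p)) \lor p))) \leftrightarrow p = T \leftrightarrow F = F
\lnot ((q \to (q \lor ((p \land (q \land p)) \lor p))) \leftrightarrow p) = \lnot F = T

T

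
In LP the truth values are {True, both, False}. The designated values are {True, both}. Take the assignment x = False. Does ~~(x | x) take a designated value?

x | x = False | False = False
~(x | x) = ~False = True
~~(x | x) = ~True = False
False ∉ {True, both}.

No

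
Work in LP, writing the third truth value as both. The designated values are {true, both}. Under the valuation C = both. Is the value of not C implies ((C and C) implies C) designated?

not C = not both = both
C and C = both and both = both
(C and C) implies C = both implies both = both  [not both or both]
not C implies ((C and C) implies C) = both implies both = both
both ∈ {true, both}.

Yes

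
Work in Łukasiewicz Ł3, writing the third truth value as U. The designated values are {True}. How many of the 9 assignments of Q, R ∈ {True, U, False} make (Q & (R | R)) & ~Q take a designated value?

0

Of the 9 assignments, 0 give a value in {True}.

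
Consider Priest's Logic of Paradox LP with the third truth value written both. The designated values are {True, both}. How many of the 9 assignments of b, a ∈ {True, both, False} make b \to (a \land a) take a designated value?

8

Of the 9 assignments, 8 give a value in {True, both}.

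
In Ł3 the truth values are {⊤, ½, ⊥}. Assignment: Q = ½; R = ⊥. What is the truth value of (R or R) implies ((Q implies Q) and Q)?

⊤

R or R = ⊥ or ⊥ = ⊥
Q implies Q = ½ implies ½ = ⊤  [min(1, 1−½+½)]
(Q implies Q) and Q = ⊤ and ½ = ½
(R or R) implies ((Q implies Q) and Q) = ⊥ implies ½ = ⊤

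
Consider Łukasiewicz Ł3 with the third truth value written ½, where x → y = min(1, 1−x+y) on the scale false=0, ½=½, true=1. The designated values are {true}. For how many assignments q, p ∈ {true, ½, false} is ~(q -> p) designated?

Designated under: (q=true, p=false).

1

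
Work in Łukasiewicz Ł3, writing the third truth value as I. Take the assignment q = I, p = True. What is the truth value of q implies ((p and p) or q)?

True

p and p = True and True = True
(p and p) or q = True or I = True
q implies ((p and p) or q) = I implies True = True  [min(1, 1−½+1)]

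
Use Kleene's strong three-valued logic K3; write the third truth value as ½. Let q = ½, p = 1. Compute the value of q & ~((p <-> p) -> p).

p <-> p = 1 <-> 1 = 1
(p <-> p) -> p = 1 -> 1 = 1
~((p <-> p) -> p) = ~1 = 0
q & ~((p <-> p) -> p) = ½ & 0 = 0

0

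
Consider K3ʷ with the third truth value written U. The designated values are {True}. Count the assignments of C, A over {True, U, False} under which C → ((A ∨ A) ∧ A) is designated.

Designated under: (C=True, A=True); (C=False, A=True); (C=False, A=False).

3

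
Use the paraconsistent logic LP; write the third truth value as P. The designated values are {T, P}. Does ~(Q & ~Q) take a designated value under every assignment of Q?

Every assignment of Q over {T, P, F} gives a value in {T, P}.
In particular, with Q=P: ~(Q & ~Q) = P.

Yes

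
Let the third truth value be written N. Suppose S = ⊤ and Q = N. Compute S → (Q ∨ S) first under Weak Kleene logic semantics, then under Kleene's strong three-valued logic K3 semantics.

N; ⊤

In Weak Kleene logic: Q ∨ S = N ∨ ⊤ = N
S → (Q ∨ S) = ⊤ → N = N  [any arg is the third value ⇒ result is the third value]
In Kleene's strong three-valued logic K3: Q ∨ S = N ∨ ⊤ = ⊤
S → (Q ∨ S) = ⊤ → ⊤ = ⊤
They differ because Weak Kleene logic and Kleene's strong three-valued logic K3 treat N differently under the binary connectives.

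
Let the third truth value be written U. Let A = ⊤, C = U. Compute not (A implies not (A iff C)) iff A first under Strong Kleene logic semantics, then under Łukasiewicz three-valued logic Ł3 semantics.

In Strong Kleene logic: A iff C = ⊤ iff U = U
not (A iff C) = not U = U
A implies not (A iff C) = ⊤ implies U = U  [not ⊤ or U]
not (A implies not (A iff C)) = not U = U
not (A implies not (A iff C)) iff A = U iff ⊤ = U
In Łukasiewicz three-valued logic Ł3: A iff C = ⊤ iff U = U  [1 − |1−½|]
not (A iff C) = not U = U
A implies not (A iff C) = ⊤ implies U = U
not (A implies not (A iff C)) = not U = U
not (A implies not (A iff C)) iff A = U iff ⊤ = U

U; U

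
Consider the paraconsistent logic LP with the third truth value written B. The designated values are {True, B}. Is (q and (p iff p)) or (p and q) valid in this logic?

Countermodel: q=False, p=True gives False, which is not designated.

No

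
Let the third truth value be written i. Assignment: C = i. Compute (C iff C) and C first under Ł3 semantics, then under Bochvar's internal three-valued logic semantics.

i; i

In Ł3: C iff C = i iff i = T  [1 − |½−½|]
(C iff C) and C = T and i = i
In Bochvar's internal three-valued logic: C iff C = i iff i = i
(C iff C) and C = i and i = i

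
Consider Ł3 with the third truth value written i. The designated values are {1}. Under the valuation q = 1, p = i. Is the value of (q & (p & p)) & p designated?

No

p & p = i & i = i
q & (p & p) = 1 & i = i
(q & (p & p)) & p = i & i = i
i ∉ {1}.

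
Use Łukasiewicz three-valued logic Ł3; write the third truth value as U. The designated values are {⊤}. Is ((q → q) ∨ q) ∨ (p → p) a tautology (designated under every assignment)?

Yes

Every assignment of q, p over {⊤, U, ⊥} gives a value in {⊤}.
In particular, with q=U, p=U: ((q → q) ∨ q) ∨ (p → p) = ⊤.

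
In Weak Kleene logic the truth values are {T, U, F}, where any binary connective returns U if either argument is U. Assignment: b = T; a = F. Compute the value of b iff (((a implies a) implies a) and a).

a implies a = F implies F = T
(a implies a) implies a = T implies F = F
((a implies a) implies a) and a = F and F = F
b iff (((a implies a) implies a) and a) = T iff F = F

F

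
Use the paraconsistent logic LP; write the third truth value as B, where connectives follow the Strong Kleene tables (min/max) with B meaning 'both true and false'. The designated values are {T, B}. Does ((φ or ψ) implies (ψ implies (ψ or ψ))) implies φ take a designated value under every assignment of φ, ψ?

No

Countermodel: φ=F, ψ=T gives F, which is not designated.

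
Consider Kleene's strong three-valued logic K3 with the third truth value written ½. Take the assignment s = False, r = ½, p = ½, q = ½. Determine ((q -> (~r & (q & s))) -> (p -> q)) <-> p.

½

~r = ~½ = ½
q & s = ½ & False = False
~r & (q & s) = ½ & False = False
q -> (~r & (q & s)) = ½ -> False = ½  [~½ | False]
p -> q = ½ -> ½ = ½
(q -> (~r & (q & s))) -> (p -> q) = ½ -> ½ = ½
((q -> (~r & (q & s))) -> (p -> q)) <-> p = ½ <-> ½ = ½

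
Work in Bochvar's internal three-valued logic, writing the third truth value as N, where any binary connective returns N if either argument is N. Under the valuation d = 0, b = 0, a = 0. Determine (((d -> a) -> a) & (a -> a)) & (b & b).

0

d -> a = 0 -> 0 = 1
(d -> a) -> a = 1 -> 0 = 0
a -> a = 0 -> 0 = 1
((d -> a) -> a) & (a -> a) = 0 & 1 = 0
b & b = 0 & 0 = 0
(((d -> a) -> a) & (a -> a)) & (b & b) = 0 & 0 = 0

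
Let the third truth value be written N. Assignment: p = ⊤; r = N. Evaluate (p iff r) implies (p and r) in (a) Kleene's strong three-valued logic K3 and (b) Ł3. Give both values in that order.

N; ⊤

In Kleene's strong three-valued logic K3: p iff r = ⊤ iff N = N
p and r = ⊤ and N = N
(p iff r) implies (p and r) = N implies N = N  [not N or N]
In Ł3: p iff r = ⊤ iff N = N  [1 − |1−½|]
p and r = ⊤ and N = N
(p iff r) implies (p and r) = N implies N = ⊤
They differ because Kleene's strong three-valued logic K3 and Ł3 treat N differently under implication.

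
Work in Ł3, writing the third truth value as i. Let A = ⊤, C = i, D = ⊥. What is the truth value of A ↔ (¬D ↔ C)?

i

¬D = ¬⊥ = ⊤
¬D ↔ C = ⊤ ↔ i = i
A ↔ (¬D ↔ C) = ⊤ ↔ i = i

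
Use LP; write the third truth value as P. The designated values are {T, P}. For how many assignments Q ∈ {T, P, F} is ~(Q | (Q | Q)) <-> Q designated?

1

Q=T: F ·
Q=P: P ✓
Q=F: F ·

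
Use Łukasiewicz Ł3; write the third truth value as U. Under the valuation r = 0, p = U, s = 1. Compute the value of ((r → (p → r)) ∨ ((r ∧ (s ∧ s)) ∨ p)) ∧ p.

U

p → r = U → 0 = U
r → (p → r) = 0 → U = 1
s ∧ s = 1 ∧ 1 = 1
r ∧ (s ∧ s) = 0 ∧ 1 = 0
(r ∧ (s ∧ s)) ∨ p = 0 ∨ U = U
(r → (p → r)) ∨ ((r ∧ (s ∧ s)) ∨ p) = 1 ∨ U = 1
((r → (p → r)) ∨ ((r ∧ (s ∧ s)) ∨ p)) ∧ p = 1 ∧ U = U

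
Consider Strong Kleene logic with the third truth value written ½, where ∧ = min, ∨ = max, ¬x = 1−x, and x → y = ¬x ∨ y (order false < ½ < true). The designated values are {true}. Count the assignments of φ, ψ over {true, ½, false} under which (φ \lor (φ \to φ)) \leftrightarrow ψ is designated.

2

Designated under: (φ=true, ψ=true); (φ=false, ψ=true).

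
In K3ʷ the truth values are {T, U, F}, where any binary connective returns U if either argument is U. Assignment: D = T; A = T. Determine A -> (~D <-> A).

~D = ~T = F
~D <-> A = F <-> T = F
A -> (~D <-> A) = T -> F = F

F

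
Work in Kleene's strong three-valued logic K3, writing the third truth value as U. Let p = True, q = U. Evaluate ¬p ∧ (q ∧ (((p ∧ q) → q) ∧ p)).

¬p = ¬True = False
p ∧ q = True ∧ U = U
(p ∧ q) → q = U → U = U  [¬U ∨ U]
((p ∧ q) → q) ∧ p = U ∧ True = U
q ∧ (((p ∧ q) → q) ∧ p) = U ∧ U = U
¬p ∧ (q ∧ (((p ∧ q) → q) ∧ p)) = False ∧ U = False

False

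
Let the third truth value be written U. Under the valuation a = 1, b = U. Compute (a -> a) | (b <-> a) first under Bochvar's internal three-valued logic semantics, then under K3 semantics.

In Bochvar's internal three-valued logic: a -> a = 1 -> 1 = 1
b <-> a = U <-> 1 = U
(a -> a) | (b <-> a) = 1 | U = U
In K3: a -> a = 1 -> 1 = 1
b <-> a = U <-> 1 = U
(a -> a) | (b <-> a) = 1 | U = 1
They differ because Bochvar's internal three-valued logic and K3 treat U differently under the binary connectives.

U; 1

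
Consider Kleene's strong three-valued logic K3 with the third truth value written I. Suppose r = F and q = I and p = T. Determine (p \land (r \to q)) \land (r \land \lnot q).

r \to q = F \to I = T  [\lnot F \lor I]
p \land (r \to q) = T \land T = T
\lnot q = \lnot I = I
r \land \lnot q = F \land I = F
(p \land (r \to q)) \land (r \land \lnot q) = T \land F = F

F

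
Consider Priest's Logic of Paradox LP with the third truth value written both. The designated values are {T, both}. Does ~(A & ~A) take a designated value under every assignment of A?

Yes

Every assignment of A over {T, both, F} gives a value in {T, both}.
In particular, with A=both: ~(A & ~A) = both.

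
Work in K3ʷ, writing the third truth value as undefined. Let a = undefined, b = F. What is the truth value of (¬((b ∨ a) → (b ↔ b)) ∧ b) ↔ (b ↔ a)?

b ∨ a = F ∨ undefined = undefined
b ↔ b = F ↔ F = T
(b ∨ a) → (b ↔ b) = undefined → T = undefined  [any arg is the third value ⇒ result is the third value]
¬((b ∨ a) → (b ↔ b)) = ¬undefined = undefined
¬((b ∨ a) → (b ↔ b)) ∧ b = undefined ∧ F = undefined
b ↔ a = F ↔ undefined = undefined
(¬((b ∨ a) → (b ↔ b)) ∧ b) ↔ (b ↔ a) = undefined ↔ undefined = undefined

undefined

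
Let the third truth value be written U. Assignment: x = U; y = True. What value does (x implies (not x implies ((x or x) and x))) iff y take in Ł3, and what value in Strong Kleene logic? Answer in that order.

In Ł3: not x = not U = U
x or x = U or U = U
(x or x) and x = U and U = U
not x implies ((x or x) and x) = U implies U = True  [min(1, 1−½+½)]
x implies (not x implies ((x or x) and x)) = U implies True = True
(x implies (not x implies ((x or x) and x))) iff y = True iff True = True
In Strong Kleene logic: not x = not U = U
x or x = U or U = U
(x or x) and x = U and U = U
not x implies ((x or x) and x) = U implies U = U  [not U or U]
x implies (not x implies ((x or x) and x)) = U implies U = U
(x implies (not x implies ((x or x) and x))) iff y = U iff True = U
They differ because Ł3 and Strong Kleene logic treat U differently under implication.

True; U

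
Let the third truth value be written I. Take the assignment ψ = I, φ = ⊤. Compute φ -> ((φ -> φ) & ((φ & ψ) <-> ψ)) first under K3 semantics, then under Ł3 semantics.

In K3: φ -> φ = ⊤ -> ⊤ = ⊤
φ & ψ = ⊤ & I = I
(φ & ψ) <-> ψ = I <-> I = I
(φ -> φ) & ((φ & ψ) <-> ψ) = ⊤ & I = I
φ -> ((φ -> φ) & ((φ & ψ) <-> ψ)) = ⊤ -> I = I  [~⊤ | I]
In Ł3: φ -> φ = ⊤ -> ⊤ = ⊤
φ & ψ = ⊤ & I = I
(φ & ψ) <-> ψ = I <-> I = ⊤  [1 − |½−½|]
(φ -> φ) & ((φ & ψ) <-> ψ) = ⊤ & ⊤ = ⊤
φ -> ((φ -> φ) & ((φ & ψ) <-> ψ)) = ⊤ -> ⊤ = ⊤
They differ because K3 and Ł3 treat I differently under implication.

I; ⊤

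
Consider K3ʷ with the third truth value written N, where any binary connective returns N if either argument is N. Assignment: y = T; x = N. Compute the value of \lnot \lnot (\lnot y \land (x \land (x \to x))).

\lnot y = \lnot T = F
x \to x = N \to N = N  [any arg is the third value ⇒ result is the third value]
x \land (x \to x) = N \land N = N
\lnot y \land (x \land (x \to x)) = F \land N = N
\lnot (\lnot y \land (x \land (x \to x))) = \lnot N = N
\lnot \lnot (\lnot y \land (x \land (x \to x))) = \lnot N = N

N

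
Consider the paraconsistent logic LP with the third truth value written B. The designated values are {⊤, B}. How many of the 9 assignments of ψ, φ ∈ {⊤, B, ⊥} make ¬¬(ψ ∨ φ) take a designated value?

8

Of the 9 assignments, 8 give a value in {⊤, B}.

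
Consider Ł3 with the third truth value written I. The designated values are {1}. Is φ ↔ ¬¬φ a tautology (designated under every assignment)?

Every assignment of φ over {1, I, 0} gives a value in {1}.
In particular, with φ=I: φ ↔ ¬¬φ = 1.

Yes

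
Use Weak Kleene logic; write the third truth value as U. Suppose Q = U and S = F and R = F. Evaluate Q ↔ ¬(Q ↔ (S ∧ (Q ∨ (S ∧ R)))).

S ∧ R = F ∧ F = F
Q ∨ (S ∧ R) = U ∨ F = U
S ∧ (Q ∨ (S ∧ R)) = F ∧ U = U
Q ↔ (S ∧ (Q ∨ (S ∧ R))) = U ↔ U = U
¬(Q ↔ (S ∧ (Q ∨ (S ∧ R)))) = ¬U = U
Q ↔ ¬(Q ↔ (S ∧ (Q ∨ (S ∧ R)))) = U ↔ U = U

U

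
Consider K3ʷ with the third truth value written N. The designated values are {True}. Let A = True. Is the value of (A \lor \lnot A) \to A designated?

Yes

\lnot A = \lnot True = False
A \lor \lnot A = True \lor False = True
(A \lor \lnot A) \to A = True \to True = True
True ∈ {True}.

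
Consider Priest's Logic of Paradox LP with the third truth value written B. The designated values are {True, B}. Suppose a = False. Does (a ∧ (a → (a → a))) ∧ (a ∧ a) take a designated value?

a → a = False → False = True
a → (a → a) = False → True = True
a ∧ (a → (a → a)) = False ∧ True = False
a ∧ a = False ∧ False = False
(a ∧ (a → (a → a))) ∧ (a ∧ a) = False ∧ False = False
False ∉ {True, B}.

No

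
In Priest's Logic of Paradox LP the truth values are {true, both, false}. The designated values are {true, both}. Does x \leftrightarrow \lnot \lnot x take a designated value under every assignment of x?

Yes

Every assignment of x over {true, both, false} gives a value in {true, both}.
In particular, with x=both: x \leftrightarrow \lnot \lnot x = both.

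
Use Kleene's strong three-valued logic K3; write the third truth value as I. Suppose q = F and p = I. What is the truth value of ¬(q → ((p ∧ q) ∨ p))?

F

p ∧ q = I ∧ F = F
(p ∧ q) ∨ p = F ∨ I = I
q → ((p ∧ q) ∨ p) = F → I = T
¬(q → ((p ∧ q) ∨ p)) = ¬T = F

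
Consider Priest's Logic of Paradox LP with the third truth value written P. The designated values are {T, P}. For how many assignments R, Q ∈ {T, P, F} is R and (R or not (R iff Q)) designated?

6

Of the 9 assignments, 6 give a value in {T, P}.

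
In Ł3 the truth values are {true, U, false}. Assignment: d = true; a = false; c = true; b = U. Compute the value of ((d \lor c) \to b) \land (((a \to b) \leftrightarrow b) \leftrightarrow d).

U

d \lor c = true \lor true = true
(d \lor c) \to b = true \to U = U
a \to b = false \to U = true
(a \to b) \leftrightarrow b = true \leftrightarrow U = U
((a \to b) \leftrightarrow b) \leftrightarrow d = U \leftrightarrow true = U
((d \lor c) \to b) \land (((a \to b) \leftrightarrow b) \leftrightarrow d) = U \land U = U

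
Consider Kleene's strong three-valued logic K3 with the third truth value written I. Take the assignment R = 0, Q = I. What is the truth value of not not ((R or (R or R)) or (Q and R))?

0

R or R = 0 or 0 = 0
R or (R or R) = 0 or 0 = 0
Q and R = I and 0 = 0
(R or (R or R)) or (Q and R) = 0 or 0 = 0
not ((R or (R or R)) or (Q and R)) = not 0 = 1
not not ((R or (R or R)) or (Q and R)) = not 1 = 0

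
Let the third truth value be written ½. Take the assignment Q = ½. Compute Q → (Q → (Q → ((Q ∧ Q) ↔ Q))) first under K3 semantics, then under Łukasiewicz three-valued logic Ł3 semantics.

½; 1

In K3: Q ∧ Q = ½ ∧ ½ = ½
(Q ∧ Q) ↔ Q = ½ ↔ ½ = ½
Q → ((Q ∧ Q) ↔ Q) = ½ → ½ = ½  [¬½ ∨ ½]
Q → (Q → ((Q ∧ Q) ↔ Q)) = ½ → ½ = ½
Q → (Q → (Q → ((Q ∧ Q) ↔ Q))) = ½ → ½ = ½
In Łukasiewicz three-valued logic Ł3: Q ∧ Q = ½ ∧ ½ = ½
(Q ∧ Q) ↔ Q = ½ ↔ ½ = 1  [1 − |½−½|]
Q → ((Q ∧ Q) ↔ Q) = ½ → 1 = 1
Q → (Q → ((Q ∧ Q) ↔ Q)) = ½ → 1 = 1
Q → (Q → (Q → ((Q ∧ Q) ↔ Q))) = ½ → 1 = 1
They differ because K3 and Łukasiewicz three-valued logic Ł3 treat ½ differently under implication.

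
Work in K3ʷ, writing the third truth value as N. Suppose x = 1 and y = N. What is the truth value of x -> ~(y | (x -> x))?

x -> x = 1 -> 1 = 1
y | (x -> x) = N | 1 = N
~(y | (x -> x)) = ~N = N
x -> ~(y | (x -> x)) = 1 -> N = N  [any arg is the third value ⇒ result is the third value]

N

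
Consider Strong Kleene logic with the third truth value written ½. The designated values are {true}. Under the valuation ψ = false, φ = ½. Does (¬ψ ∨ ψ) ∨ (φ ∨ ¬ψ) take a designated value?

Yes

¬ψ = ¬false = true
¬ψ ∨ ψ = true ∨ false = true
¬ψ = ¬false = true
φ ∨ ¬ψ = ½ ∨ true = true
(¬ψ ∨ ψ) ∨ (φ ∨ ¬ψ) = true ∨ true = true
true ∈ {true}.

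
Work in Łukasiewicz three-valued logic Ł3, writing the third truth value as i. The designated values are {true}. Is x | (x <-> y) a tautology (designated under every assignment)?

No

Countermodel: x=i, y=true gives i, which is not designated.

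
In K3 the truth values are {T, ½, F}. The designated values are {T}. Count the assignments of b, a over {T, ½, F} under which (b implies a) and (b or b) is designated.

1

Designated under: (b=T, a=T).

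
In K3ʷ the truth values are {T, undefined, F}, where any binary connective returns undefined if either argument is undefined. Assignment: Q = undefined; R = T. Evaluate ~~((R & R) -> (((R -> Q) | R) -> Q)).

R & R = T & T = T
R -> Q = T -> undefined = undefined
(R -> Q) | R = undefined | T = undefined
((R -> Q) | R) -> Q = undefined -> undefined = undefined
(R & R) -> (((R -> Q) | R) -> Q) = T -> undefined = undefined
~((R & R) -> (((R -> Q) | R) -> Q)) = ~undefined = undefined
~~((R & R) -> (((R -> Q) | R) -> Q)) = ~undefined = undefined

undefined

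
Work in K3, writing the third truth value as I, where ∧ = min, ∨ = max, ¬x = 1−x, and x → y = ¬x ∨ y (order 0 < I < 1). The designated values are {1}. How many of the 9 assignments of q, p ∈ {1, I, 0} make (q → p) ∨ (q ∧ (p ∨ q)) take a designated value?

Of the 9 assignments, 7 give a value in {1}.

7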